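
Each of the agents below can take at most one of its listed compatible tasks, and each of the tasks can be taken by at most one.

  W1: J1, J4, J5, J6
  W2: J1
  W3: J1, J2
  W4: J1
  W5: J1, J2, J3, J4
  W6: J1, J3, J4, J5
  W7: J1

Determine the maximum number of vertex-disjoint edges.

Unit-capacity flow: source→left, listed edges, right→sink; max matching = max flow.
Augmenting path W1→J1 (+1); matched 1.
Augmenting path W3→J2 (+1); matched 2.
Augmenting path W5→J3 (+1); matched 3.
Augmenting path W6→J4 (+1); matched 4.
Augmenting path W2→J1→W1→J5 (+1); matched 5.
No augmenting path remains; maximum matching = 5.
König certificate: {W1, W3, W5, W6, J1} is a vertex cover of size 5 (every listed pair touches it), so no matching can be larger.

5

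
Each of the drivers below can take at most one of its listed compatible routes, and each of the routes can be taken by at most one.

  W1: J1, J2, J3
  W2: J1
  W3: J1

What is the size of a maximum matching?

2

Unit-capacity flow: source→left, listed edges, right→sink; max matching = max flow.
Augmenting path W1→J1 (+1); matched 1.
Augmenting path W2→J1→W1→J2 (+1); matched 2.
No augmenting path remains; maximum matching = 2.
König certificate: {W1, J1} is a vertex cover of size 2 (every listed pair touches it), so no matching can be larger.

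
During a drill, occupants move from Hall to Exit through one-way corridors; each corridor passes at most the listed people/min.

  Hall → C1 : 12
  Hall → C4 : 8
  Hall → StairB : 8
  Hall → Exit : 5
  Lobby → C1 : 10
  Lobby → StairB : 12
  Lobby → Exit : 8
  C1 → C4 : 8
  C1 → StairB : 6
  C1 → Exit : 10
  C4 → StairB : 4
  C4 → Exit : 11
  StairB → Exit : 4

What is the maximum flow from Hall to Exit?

Augment Hall→Exit: bottleneck 5, flow now 5.
Augment Hall→C1→Exit: bottleneck 10, flow now 15.
Augment Hall→C4→Exit: bottleneck 8, flow now 23.
Augment Hall→StairB→Exit: bottleneck 4, flow now 27.
Augment Hall→C1→C4→Exit: bottleneck 2, flow now 29.
No augmenting path remains; maximum flow = 29.
In the residual graph, reachable from Hall: {Hall, StairB}.
Min-cut edges: Hall→C1 (12), Hall→C4 (8), Hall→Exit (5), StairB→Exit (4); capacity 12 + 8 + 5 + 4 = 29.
This cut is saturated, so no flow can exceed 29.

29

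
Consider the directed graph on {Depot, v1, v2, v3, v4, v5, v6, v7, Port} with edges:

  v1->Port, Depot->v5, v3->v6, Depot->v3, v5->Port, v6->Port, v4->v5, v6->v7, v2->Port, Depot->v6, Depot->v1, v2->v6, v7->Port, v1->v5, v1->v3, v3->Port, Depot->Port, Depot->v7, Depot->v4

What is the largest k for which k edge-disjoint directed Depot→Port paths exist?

Assign every edge capacity 1; by Menger, the answer equals the max flow.
Path Depot→Port (+1); total 1.
Path Depot→v1→Port (+1); total 2.
Path Depot→v3→Port (+1); total 3.
Path Depot→v5→Port (+1); total 4.
Path Depot→v6→Port (+1); total 5.
Path Depot→v7→Port (+1); total 6.
No residual Depot→Port path; max flow = 6.
Certifying cut of size 6: {Depot→Port, Depot→v1, Depot→v3, Depot→v6, Depot→v7, v5→Port}.

6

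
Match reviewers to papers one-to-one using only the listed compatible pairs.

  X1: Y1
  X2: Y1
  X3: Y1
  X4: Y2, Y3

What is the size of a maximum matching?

Unit-capacity flow: source→left, listed edges, right→sink; max matching = max flow.
Augmenting path X1→Y1 (+1); matched 1.
Augmenting path X4→Y2 (+1); matched 2.
No augmenting path remains; maximum matching = 2.
König certificate: {X4, Y1} is a vertex cover of size 2 (every listed pair touches it), so no matching can be larger.

2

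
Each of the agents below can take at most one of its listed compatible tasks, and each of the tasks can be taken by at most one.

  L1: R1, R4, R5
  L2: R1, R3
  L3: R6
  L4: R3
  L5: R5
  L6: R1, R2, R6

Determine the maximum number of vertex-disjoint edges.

Unit-capacity flow: source→left, listed edges, right→sink; max matching = max flow.
Augmenting path L1→R1 (+1); matched 1.
Augmenting path L2→R3 (+1); matched 2.
Augmenting path L3→R6 (+1); matched 3.
Augmenting path L5→R5 (+1); matched 4.
Augmenting path L6→R2 (+1); matched 5.
Augmenting path L4→R3→L2→R1→L1→R4 (+1); matched 6.
No augmenting path remains; maximum matching = 6.
König certificate: {L1, L2, L3, L4, L5, L6} is a vertex cover of size 6 (every listed pair touches it), so no matching can be larger.

6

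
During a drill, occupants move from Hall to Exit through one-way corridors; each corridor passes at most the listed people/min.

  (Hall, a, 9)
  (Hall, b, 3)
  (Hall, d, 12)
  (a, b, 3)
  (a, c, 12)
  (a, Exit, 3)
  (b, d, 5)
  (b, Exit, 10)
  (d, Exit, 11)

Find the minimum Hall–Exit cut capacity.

20

Augment Hall→a→Exit: bottleneck 3, flow now 3.
Augment Hall→b→Exit: bottleneck 3, flow now 6.
Augment Hall→d→Exit: bottleneck 11, flow now 17.
Augment Hall→a→b→Exit: bottleneck 3, flow now 20.
No augmenting path remains; maximum flow = 20.
By max-flow min-cut, the minimum cut capacity equals the max flow.
In the residual graph, reachable from Hall: {Hall, a, c, d}.
Min-cut edges: Hall→b (3), a→b (3), a→Exit (3), d→Exit (11); capacity 3 + 3 + 3 + 11 = 20.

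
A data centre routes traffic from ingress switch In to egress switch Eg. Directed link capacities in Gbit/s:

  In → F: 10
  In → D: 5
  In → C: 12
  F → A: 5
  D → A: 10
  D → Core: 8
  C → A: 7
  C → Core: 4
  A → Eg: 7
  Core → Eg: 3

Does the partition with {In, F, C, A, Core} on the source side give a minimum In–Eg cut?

No — its capacity is 15, but the minimum cut has capacity 10.

Given cut capacity: 5 + 7 + 3 = 15.
Augment In→F→A→Eg: bottleneck 5, flow now 5.
Augment In→D→A→Eg: bottleneck 2, flow now 7.
Augment In→D→Core→Eg: bottleneck 3, flow now 10.
No augmenting path remains; maximum flow = 10.
In the residual graph, reachable from In: {In, F, D, C, A, Core}.
Min-cut edges: A→Eg (7), Core→Eg (3); capacity 7 + 3 = 10.
Cut capacity 15 exceeds the max flow 10, so it is not minimum.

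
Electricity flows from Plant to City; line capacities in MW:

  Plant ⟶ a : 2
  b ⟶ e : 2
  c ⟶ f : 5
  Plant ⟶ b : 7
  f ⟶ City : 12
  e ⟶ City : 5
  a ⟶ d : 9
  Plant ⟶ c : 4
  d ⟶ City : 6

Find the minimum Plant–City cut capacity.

8

Augment Plant→a→d→City: bottleneck 2, flow now 2.
Augment Plant→b→e→City: bottleneck 2, flow now 4.
Augment Plant→c→f→City: bottleneck 4, flow now 8.
No augmenting path remains; maximum flow = 8.
By max-flow min-cut, the minimum cut capacity equals the max flow.
In the residual graph, reachable from Plant: {Plant, b}.
Min-cut edges: Plant→a (2), Plant→c (4), b→e (2); capacity 2 + 4 + 2 = 8.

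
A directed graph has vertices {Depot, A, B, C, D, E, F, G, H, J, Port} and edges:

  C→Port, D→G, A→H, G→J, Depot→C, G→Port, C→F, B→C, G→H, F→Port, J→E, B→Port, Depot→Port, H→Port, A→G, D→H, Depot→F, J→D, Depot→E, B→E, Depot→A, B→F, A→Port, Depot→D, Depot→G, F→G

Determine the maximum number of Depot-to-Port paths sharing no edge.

Assign every edge capacity 1; by Menger, the answer equals the max flow.
Path Depot→Port (+1); total 1.
Path Depot→A→Port (+1); total 2.
Path Depot→C→Port (+1); total 3.
Path Depot→F→Port (+1); total 4.
Path Depot→G→Port (+1); total 5.
Path Depot→D→H→Port (+1); total 6.
No residual Depot→Port path; max flow = 6.
Certifying cut of size 6: {Depot→A, Depot→C, Depot→D, Depot→F, Depot→G, Depot→Port}.

6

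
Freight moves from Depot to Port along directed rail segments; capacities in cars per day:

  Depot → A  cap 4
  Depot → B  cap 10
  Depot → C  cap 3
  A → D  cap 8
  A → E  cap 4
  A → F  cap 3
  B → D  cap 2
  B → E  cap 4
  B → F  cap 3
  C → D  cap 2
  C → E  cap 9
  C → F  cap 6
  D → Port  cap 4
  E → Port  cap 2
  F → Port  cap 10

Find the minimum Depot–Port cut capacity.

14

Augment Depot→A→D→Port: bottleneck 4, flow now 4.
Augment Depot→B→E→Port: bottleneck 2, flow now 6.
Augment Depot→B→F→Port: bottleneck 3, flow now 9.
Augment Depot→C→F→Port: bottleneck 3, flow now 12.
Augment Depot→B→D→A→F→Port: bottleneck 2, flow now 14. (uses reverse residual edge)
No augmenting path remains; maximum flow = 14.
By max-flow min-cut, the minimum cut capacity equals the max flow.
In the residual graph, reachable from Depot: {Depot, B, E}.
Min-cut edges: Depot→A (4), Depot→C (3), B→D (2), B→F (3), E→Port (2); capacity 4 + 3 + 2 + 3 + 2 = 14.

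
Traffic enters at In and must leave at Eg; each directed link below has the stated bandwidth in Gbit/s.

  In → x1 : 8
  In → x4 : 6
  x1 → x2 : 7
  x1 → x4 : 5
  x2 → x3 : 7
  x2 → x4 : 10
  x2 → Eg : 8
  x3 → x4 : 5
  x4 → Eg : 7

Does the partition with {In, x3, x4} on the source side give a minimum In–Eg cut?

No — its capacity is 15, but the minimum cut has capacity 14.

Given cut capacity: 8 + 7 = 15.
Augment In→x4→Eg: bottleneck 6, flow now 6.
Augment In→x1→x2→Eg: bottleneck 7, flow now 13.
Augment In→x1→x4→Eg: bottleneck 1, flow now 14.
No augmenting path remains; maximum flow = 14.
In the residual graph, reachable from In: {In}.
Min-cut edges: In→x1 (8), In→x4 (6); capacity 8 + 6 = 14.
Cut capacity 15 exceeds the max flow 14, so it is not minimum.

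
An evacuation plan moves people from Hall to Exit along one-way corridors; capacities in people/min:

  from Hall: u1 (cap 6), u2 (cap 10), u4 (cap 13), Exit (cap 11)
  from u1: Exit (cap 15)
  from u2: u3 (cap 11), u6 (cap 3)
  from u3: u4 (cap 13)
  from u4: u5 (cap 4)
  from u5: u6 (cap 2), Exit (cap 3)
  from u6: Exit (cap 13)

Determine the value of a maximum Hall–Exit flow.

Augment Hall→Exit: bottleneck 11, flow now 11.
Augment Hall→u1→Exit: bottleneck 6, flow now 17.
Augment Hall→u2→u6→Exit: bottleneck 3, flow now 20.
Augment Hall→u4→u5→Exit: bottleneck 3, flow now 23.
Augment Hall→u4→u5→u6→Exit: bottleneck 1, flow now 24.
No augmenting path remains; maximum flow = 24.
In the residual graph, reachable from Hall: {Hall, u2, u3, u4}.
Min-cut edges: Hall→u1 (6), Hall→Exit (11), u2→u6 (3), u4→u5 (4); capacity 6 + 11 + 3 + 4 = 24.
This cut is saturated, so no flow can exceed 24.

24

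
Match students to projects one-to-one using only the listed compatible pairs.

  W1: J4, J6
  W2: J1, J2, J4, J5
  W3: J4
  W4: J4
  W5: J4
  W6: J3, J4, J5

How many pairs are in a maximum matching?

4

Unit-capacity flow: source→left, listed edges, right→sink; max matching = max flow.
Augmenting path W1→J4 (+1); matched 1.
Augmenting path W2→J1 (+1); matched 2.
Augmenting path W6→J3 (+1); matched 3.
Augmenting path W3→J4→W1→J6 (+1); matched 4.
No augmenting path remains; maximum matching = 4.
König certificate: {W1, W2, W6, J4} is a vertex cover of size 4 (every listed pair touches it), so no matching can be larger.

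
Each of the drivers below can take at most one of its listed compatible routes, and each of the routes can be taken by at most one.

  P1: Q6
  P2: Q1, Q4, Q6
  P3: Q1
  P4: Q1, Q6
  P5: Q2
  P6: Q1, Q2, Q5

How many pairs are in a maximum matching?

Unit-capacity flow: source→left, listed edges, right→sink; max matching = max flow.
Augmenting path P1→Q6 (+1); matched 1.
Augmenting path P2→Q1 (+1); matched 2.
Augmenting path P5→Q2 (+1); matched 3.
Augmenting path P6→Q5 (+1); matched 4.
Augmenting path P3→Q1→P2→Q4 (+1); matched 5.
No augmenting path remains; maximum matching = 5.
König certificate: {P2, P5, P6, Q1, Q6} is a vertex cover of size 5 (every listed pair touches it), so no matching can be larger.

5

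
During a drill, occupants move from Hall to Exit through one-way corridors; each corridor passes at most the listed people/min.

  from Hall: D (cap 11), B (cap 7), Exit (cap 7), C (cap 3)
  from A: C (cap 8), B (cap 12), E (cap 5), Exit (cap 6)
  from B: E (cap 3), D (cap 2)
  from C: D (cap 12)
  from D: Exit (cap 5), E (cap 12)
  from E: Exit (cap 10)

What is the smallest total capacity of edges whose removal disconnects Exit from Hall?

Augment Hall→Exit: bottleneck 7, flow now 7.
Augment Hall→D→Exit: bottleneck 5, flow now 12.
Augment Hall→B→E→Exit: bottleneck 3, flow now 15.
Augment Hall→D→E→Exit: bottleneck 6, flow now 21.
Augment Hall→B→D→E→Exit: bottleneck 1, flow now 22.
No augmenting path remains; maximum flow = 22.
By max-flow min-cut, the minimum cut capacity equals the max flow.
In the residual graph, reachable from Hall: {Hall, B, C, D, E}.
Min-cut edges: Hall→Exit (7), D→Exit (5), E→Exit (10); capacity 7 + 5 + 10 = 22.

22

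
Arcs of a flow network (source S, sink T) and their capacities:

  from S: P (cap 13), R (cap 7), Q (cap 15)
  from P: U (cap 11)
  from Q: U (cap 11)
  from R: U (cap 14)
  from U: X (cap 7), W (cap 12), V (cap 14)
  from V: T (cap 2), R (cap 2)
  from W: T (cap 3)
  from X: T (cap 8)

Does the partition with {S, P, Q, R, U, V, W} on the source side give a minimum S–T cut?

Yes — it is a minimum cut (capacity 12).

Given cut capacity: 7 + 2 + 3 = 12.
Augment S→P→U→V→T: bottleneck 2, flow now 2.
Augment S→P→U→W→T: bottleneck 3, flow now 5.
Augment S→P→U→X→T: bottleneck 6, flow now 11.
Augment S→Q→U→X→T: bottleneck 1, flow now 12.
No augmenting path remains; maximum flow = 12.
Cut capacity 12 equals the max flow, so it is a minimum cut.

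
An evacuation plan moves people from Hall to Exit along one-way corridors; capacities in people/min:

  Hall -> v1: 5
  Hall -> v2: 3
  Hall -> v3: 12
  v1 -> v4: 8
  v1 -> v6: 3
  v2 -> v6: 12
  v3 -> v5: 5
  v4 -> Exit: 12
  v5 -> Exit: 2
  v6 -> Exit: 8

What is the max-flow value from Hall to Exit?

Augment Hall→v1→v4→Exit: bottleneck 5, flow now 5.
Augment Hall→v2→v6→Exit: bottleneck 3, flow now 8.
Augment Hall→v3→v5→Exit: bottleneck 2, flow now 10.
No augmenting path remains; maximum flow = 10.
In the residual graph, reachable from Hall: {Hall, v3, v5}.
Min-cut edges: Hall→v1 (5), Hall→v2 (3), v5→Exit (2); capacity 5 + 3 + 2 = 10.
This cut is saturated, so no flow can exceed 10.

10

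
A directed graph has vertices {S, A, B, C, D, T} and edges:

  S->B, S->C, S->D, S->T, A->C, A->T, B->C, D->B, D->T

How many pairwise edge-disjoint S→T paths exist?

2

Assign every edge capacity 1; by Menger, the answer equals the max flow.
Path S→T (+1); total 1.
Path S→D→T (+1); total 2.
No residual S→T path; max flow = 2.
Certifying cut of size 2: {S→D, S→T}.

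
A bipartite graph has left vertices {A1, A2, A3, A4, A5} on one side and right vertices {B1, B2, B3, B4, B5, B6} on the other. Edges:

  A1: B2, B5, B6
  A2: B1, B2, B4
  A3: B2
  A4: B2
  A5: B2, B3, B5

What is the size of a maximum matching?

4

Unit-capacity flow: source→left, listed edges, right→sink; max matching = max flow.
Augmenting path A1→B2 (+1); matched 1.
Augmenting path A2→B1 (+1); matched 2.
Augmenting path A5→B3 (+1); matched 3.
Augmenting path A3→B2→A1→B5 (+1); matched 4.
No augmenting path remains; maximum matching = 4.
König certificate: {A1, A2, A5, B2} is a vertex cover of size 4 (every listed pair touches it), so no matching can be larger.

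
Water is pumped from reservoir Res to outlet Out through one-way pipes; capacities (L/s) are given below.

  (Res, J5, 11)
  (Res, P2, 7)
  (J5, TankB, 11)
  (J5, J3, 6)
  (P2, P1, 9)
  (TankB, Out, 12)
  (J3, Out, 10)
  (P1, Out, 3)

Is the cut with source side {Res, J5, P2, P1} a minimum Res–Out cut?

No — its capacity is 20, but the minimum cut has capacity 14.

Given cut capacity: 11 + 6 + 3 = 20.
Augment Res→J5→TankB→Out: bottleneck 11, flow now 11.
Augment Res→P2→P1→Out: bottleneck 3, flow now 14.
No augmenting path remains; maximum flow = 14.
In the residual graph, reachable from Res: {Res, P2, P1}.
Min-cut edges: Res→J5 (11), P1→Out (3); capacity 11 + 3 = 14.
Cut capacity 20 exceeds the max flow 14, so it is not minimum.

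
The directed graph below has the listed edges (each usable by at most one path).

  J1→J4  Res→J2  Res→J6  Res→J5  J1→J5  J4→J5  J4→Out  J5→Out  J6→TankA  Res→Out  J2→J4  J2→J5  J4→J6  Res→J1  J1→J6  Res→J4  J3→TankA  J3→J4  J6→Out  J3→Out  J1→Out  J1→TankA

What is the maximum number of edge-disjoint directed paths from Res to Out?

5

Assign every edge capacity 1; by Menger, the answer equals the max flow.
Path Res→Out (+1); total 1.
Path Res→J4→Out (+1); total 2.
Path Res→J1→Out (+1); total 3.
Path Res→J5→Out (+1); total 4.
Path Res→J6→Out (+1); total 5.
No residual Res→Out path; max flow = 5.
Certifying cut of size 5: {J4→Out, J5→Out, J6→Out, Res→J1, Res→Out}.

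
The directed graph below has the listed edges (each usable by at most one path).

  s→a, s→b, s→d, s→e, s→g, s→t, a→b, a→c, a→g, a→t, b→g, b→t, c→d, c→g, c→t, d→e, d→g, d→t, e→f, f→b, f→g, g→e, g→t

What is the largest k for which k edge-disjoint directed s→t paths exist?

5

Assign every edge capacity 1; by Menger, the answer equals the max flow.
Path s→t (+1); total 1.
Path s→a→t (+1); total 2.
Path s→b→t (+1); total 3.
Path s→d→t (+1); total 4.
Path s→g→t (+1); total 5.
No residual s→t path; max flow = 5.
Certifying cut of size 5: {b→t, g→t, s→a, s→d, s→t}.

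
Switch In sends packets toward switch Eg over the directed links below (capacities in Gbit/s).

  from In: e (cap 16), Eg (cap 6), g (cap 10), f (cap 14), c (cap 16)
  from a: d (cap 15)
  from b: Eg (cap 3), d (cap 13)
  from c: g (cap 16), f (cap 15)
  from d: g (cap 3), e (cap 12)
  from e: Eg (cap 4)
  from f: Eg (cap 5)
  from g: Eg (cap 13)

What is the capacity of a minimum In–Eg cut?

28

Augment In→Eg: bottleneck 6, flow now 6.
Augment In→e→Eg: bottleneck 4, flow now 10.
Augment In→f→Eg: bottleneck 5, flow now 15.
Augment In→g→Eg: bottleneck 10, flow now 25.
Augment In→c→g→Eg: bottleneck 3, flow now 28.
No augmenting path remains; maximum flow = 28.
By max-flow min-cut, the minimum cut capacity equals the max flow.
In the residual graph, reachable from In: {In, c, e, f, g}.
Min-cut edges: In→Eg (6), e→Eg (4), f→Eg (5), g→Eg (13); capacity 6 + 4 + 5 + 13 = 28.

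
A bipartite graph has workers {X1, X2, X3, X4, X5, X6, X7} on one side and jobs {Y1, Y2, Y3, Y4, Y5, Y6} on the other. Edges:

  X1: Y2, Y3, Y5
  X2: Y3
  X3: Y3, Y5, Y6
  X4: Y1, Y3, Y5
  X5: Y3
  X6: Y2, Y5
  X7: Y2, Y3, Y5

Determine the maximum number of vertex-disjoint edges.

Unit-capacity flow: source→left, listed edges, right→sink; max matching = max flow.
Augmenting path X1→Y2 (+1); matched 1.
Augmenting path X2→Y3 (+1); matched 2.
Augmenting path X3→Y5 (+1); matched 3.
Augmenting path X4→Y1 (+1); matched 4.
Augmenting path X6→Y5→X3→Y6 (+1); matched 5.
No augmenting path remains; maximum matching = 5.
König certificate: {X3, X4, Y2, Y3, Y5} is a vertex cover of size 5 (every listed pair touches it), so no matching can be larger.

5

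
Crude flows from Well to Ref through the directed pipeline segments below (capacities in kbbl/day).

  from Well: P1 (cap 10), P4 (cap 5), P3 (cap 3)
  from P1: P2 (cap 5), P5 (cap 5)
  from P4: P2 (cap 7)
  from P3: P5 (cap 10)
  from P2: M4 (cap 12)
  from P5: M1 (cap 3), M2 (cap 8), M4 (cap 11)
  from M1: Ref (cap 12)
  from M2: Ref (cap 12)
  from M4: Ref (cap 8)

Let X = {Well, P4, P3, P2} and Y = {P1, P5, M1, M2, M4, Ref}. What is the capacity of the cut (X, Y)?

32

Edges leaving {Well, P4, P3, P2}: Well→P1 (10), P3→P5 (10), P2→M4 (12).
Cut capacity = 10 + 10 + 12 = 32.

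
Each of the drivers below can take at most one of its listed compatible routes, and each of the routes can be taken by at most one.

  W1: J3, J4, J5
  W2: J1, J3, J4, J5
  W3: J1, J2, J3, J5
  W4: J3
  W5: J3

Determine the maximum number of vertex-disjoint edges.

Unit-capacity flow: source→left, listed edges, right→sink; max matching = max flow.
Augmenting path W1→J3 (+1); matched 1.
Augmenting path W2→J1 (+1); matched 2.
Augmenting path W3→J2 (+1); matched 3.
Augmenting path W4→J3→W1→J4 (+1); matched 4.
No augmenting path remains; maximum matching = 4.
König certificate: {W1, W2, W3, J3} is a vertex cover of size 4 (every listed pair touches it), so no matching can be larger.

4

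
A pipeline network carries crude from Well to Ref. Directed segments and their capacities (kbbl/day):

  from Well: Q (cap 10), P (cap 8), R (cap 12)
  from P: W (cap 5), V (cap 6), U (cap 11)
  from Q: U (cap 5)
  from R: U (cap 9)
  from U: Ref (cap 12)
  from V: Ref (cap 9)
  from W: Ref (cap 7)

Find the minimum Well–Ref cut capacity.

Augment Well→P→U→Ref: bottleneck 8, flow now 8.
Augment Well→Q→U→Ref: bottleneck 4, flow now 12.
Augment Well→Q→U→P→V→Ref: bottleneck 1, flow now 13. (uses reverse residual edge)
Augment Well→R→U→P→V→Ref: bottleneck 5, flow now 18. (uses reverse residual edge)
Augment Well→R→U→P→W→Ref: bottleneck 2, flow now 20. (uses reverse residual edge)
No augmenting path remains; maximum flow = 20.
By max-flow min-cut, the minimum cut capacity equals the max flow.
In the residual graph, reachable from Well: {Well, Q, R, U}.
Min-cut edges: Well→P (8), U→Ref (12); capacity 8 + 12 = 20.

20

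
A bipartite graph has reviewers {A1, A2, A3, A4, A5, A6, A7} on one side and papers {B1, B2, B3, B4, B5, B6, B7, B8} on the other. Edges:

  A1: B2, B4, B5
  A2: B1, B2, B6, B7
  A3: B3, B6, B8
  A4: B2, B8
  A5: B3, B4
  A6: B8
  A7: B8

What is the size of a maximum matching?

Unit-capacity flow: source→left, listed edges, right→sink; max matching = max flow.
Augmenting path A1→B2 (+1); matched 1.
Augmenting path A2→B1 (+1); matched 2.
Augmenting path A3→B3 (+1); matched 3.
Augmenting path A4→B8 (+1); matched 4.
Augmenting path A5→B4 (+1); matched 5.
Augmenting path A6→B8→A4→B2→A1→B5 (+1); matched 6.
No augmenting path remains; maximum matching = 6.
König certificate: {A1, A2, A3, A4, A5, B8} is a vertex cover of size 6 (every listed pair touches it), so no matching can be larger.

6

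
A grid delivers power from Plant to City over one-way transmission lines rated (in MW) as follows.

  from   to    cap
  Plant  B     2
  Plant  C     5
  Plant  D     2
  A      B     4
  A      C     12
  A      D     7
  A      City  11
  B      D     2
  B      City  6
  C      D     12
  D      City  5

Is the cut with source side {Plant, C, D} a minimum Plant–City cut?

Given cut capacity: 2 + 5 = 7.
Augment Plant→B→City: bottleneck 2, flow now 2.
Augment Plant→D→City: bottleneck 2, flow now 4.
Augment Plant→C→D→City: bottleneck 3, flow now 7.
No augmenting path remains; maximum flow = 7.
Cut capacity 7 equals the max flow, so it is a minimum cut.

Yes — it is a minimum cut (capacity 7).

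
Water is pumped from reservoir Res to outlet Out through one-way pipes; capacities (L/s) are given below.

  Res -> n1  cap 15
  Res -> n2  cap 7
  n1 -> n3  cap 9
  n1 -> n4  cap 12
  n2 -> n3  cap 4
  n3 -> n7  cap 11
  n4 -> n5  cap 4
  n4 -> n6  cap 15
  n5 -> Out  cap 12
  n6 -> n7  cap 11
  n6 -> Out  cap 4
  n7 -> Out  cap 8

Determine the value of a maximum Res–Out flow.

16

Augment Res→n1→n3→n7→Out: bottleneck 8, flow now 8.
Augment Res→n1→n4→n5→Out: bottleneck 4, flow now 12.
Augment Res→n1→n4→n6→Out: bottleneck 3, flow now 15.
Augment Res→n2→n3→n1→n4→n6→Out: bottleneck 1, flow now 16. (uses reverse residual edge)
No augmenting path remains; maximum flow = 16.
In the residual graph, reachable from Res: {Res, n1, n2, n3, n4, n6, n7}.
Min-cut edges: n4→n5 (4), n6→Out (4), n7→Out (8); capacity 4 + 4 + 8 = 16.
This cut is saturated, so no flow can exceed 16.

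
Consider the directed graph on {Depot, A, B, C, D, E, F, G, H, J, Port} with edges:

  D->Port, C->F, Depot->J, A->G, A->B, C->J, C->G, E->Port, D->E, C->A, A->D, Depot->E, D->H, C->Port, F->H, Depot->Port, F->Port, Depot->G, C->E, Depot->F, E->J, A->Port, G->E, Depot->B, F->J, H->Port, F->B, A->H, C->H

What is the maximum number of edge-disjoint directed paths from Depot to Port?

3

Assign every edge capacity 1; by Menger, the answer equals the max flow.
Path Depot→Port (+1); total 1.
Path Depot→E→Port (+1); total 2.
Path Depot→F→Port (+1); total 3.
No residual Depot→Port path; max flow = 3.
Certifying cut of size 3: {Depot→F, Depot→Port, E→Port}.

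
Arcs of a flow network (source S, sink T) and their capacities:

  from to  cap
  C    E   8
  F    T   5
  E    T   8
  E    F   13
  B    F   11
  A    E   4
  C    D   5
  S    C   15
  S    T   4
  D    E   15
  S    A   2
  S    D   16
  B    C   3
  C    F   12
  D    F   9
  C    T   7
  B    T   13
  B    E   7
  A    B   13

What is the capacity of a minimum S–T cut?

Augment S→T: bottleneck 4, flow now 4.
Augment S→C→T: bottleneck 7, flow now 11.
Augment S→A→B→T: bottleneck 2, flow now 13.
Augment S→C→E→T: bottleneck 8, flow now 21.
Augment S→D→F→T: bottleneck 5, flow now 26.
No augmenting path remains; maximum flow = 26.
By max-flow min-cut, the minimum cut capacity equals the max flow.
In the residual graph, reachable from S: {S, C, D, E, F}.
Min-cut edges: S→A (2), S→T (4), C→T (7), E→T (8), F→T (5); capacity 2 + 4 + 7 + 8 + 5 = 26.

26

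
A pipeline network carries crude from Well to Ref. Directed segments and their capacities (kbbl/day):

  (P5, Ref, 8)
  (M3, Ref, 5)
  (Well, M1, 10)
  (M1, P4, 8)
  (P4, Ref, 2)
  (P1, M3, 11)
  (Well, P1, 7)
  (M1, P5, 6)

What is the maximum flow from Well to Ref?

13

Augment Well→P1→M3→Ref: bottleneck 5, flow now 5.
Augment Well→M1→P4→Ref: bottleneck 2, flow now 7.
Augment Well→M1→P5→Ref: bottleneck 6, flow now 13.
No augmenting path remains; maximum flow = 13.
In the residual graph, reachable from Well: {Well, P1, M1, P4, M3}.
Min-cut edges: M1→P5 (6), P4→Ref (2), M3→Ref (5); capacity 6 + 2 + 5 = 13.
This cut is saturated, so no flow can exceed 13.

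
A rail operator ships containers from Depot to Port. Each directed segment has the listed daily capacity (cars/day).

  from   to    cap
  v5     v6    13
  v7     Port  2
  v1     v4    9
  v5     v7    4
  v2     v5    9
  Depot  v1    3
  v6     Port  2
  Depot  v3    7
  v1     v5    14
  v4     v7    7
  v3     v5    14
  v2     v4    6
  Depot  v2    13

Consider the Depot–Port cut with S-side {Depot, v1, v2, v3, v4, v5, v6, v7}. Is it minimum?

Given cut capacity: 2 + 2 = 4.
Augment Depot→v1→v4→v7→Port: bottleneck 2, flow now 2.
Augment Depot→v1→v5→v6→Port: bottleneck 1, flow now 3.
Augment Depot→v2→v5→v6→Port: bottleneck 1, flow now 4.
No augmenting path remains; maximum flow = 4.
Cut capacity 4 equals the max flow, so it is a minimum cut.

Yes — it is a minimum cut (capacity 4).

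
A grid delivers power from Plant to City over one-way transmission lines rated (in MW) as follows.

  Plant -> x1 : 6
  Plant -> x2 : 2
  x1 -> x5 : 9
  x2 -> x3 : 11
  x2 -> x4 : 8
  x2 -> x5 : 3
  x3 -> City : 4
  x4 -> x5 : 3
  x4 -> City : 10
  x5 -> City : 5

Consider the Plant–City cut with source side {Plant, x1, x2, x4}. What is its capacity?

Edges leaving {Plant, x1, x2, x4}: x1→x5 (9), x2→x3 (11), x2→x5 (3), x4→x5 (3), x4→City (10).
Cut capacity = 9 + 11 + 3 + 3 + 10 = 36.

36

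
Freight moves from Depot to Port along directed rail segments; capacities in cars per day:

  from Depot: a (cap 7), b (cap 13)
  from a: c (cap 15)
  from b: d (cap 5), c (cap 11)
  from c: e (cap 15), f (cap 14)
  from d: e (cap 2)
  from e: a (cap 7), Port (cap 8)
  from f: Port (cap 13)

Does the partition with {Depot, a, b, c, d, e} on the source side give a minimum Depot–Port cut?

Given cut capacity: 14 + 8 = 22.
Augment Depot→a→c→e→Port: bottleneck 7, flow now 7.
Augment Depot→b→c→e→Port: bottleneck 1, flow now 8.
Augment Depot→b→c→f→Port: bottleneck 10, flow now 18.
Augment Depot→b→d→e→c→f→Port: bottleneck 2, flow now 20. (uses reverse residual edge)
No augmenting path remains; maximum flow = 20.
In the residual graph, reachable from Depot: {Depot}.
Min-cut edges: Depot→a (7), Depot→b (13); capacity 7 + 13 = 20.
Cut capacity 22 exceeds the max flow 20, so it is not minimum.

No — its capacity is 22, but the minimum cut has capacity 20.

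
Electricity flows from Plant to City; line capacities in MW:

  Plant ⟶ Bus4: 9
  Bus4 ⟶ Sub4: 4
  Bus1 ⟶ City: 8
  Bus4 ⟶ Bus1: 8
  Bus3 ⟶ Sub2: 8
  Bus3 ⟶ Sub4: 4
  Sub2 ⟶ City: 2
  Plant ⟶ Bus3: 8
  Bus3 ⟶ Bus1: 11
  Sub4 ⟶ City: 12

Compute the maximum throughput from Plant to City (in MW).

17

Augment Plant→Bus3→Sub2→City: bottleneck 2, flow now 2.
Augment Plant→Bus3→Bus1→City: bottleneck 6, flow now 8.
Augment Plant→Bus4→Bus1→City: bottleneck 2, flow now 10.
Augment Plant→Bus4→Sub4→City: bottleneck 4, flow now 14.
Augment Plant→Bus4→Bus1→Bus3→Sub4→City: bottleneck 3, flow now 17. (uses reverse residual edge)
No augmenting path remains; maximum flow = 17.
In the residual graph, reachable from Plant: {Plant}.
Min-cut edges: Plant→Bus3 (8), Plant→Bus4 (9); capacity 8 + 9 = 17.
This cut is saturated, so no flow can exceed 17.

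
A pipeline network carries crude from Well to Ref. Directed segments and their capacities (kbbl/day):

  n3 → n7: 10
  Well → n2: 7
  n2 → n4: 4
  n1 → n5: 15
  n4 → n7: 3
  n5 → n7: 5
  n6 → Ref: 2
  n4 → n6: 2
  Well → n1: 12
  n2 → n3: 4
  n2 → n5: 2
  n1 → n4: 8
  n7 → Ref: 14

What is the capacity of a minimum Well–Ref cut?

14

Augment Well→n1→n4→n6→Ref: bottleneck 2, flow now 2.
Augment Well→n1→n4→n7→Ref: bottleneck 3, flow now 5.
Augment Well→n1→n5→n7→Ref: bottleneck 5, flow now 10.
Augment Well→n2→n3→n7→Ref: bottleneck 4, flow now 14.
No augmenting path remains; maximum flow = 14.
By max-flow min-cut, the minimum cut capacity equals the max flow.
In the residual graph, reachable from Well: {Well, n1, n2, n4, n5}.
Min-cut edges: n2→n3 (4), n4→n6 (2), n4→n7 (3), n5→n7 (5); capacity 4 + 2 + 3 + 5 = 14.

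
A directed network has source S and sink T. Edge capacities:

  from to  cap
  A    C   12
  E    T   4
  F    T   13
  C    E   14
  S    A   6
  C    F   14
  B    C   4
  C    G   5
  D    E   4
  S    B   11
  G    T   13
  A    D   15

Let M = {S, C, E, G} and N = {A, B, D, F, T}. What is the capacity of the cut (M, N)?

Edges leaving {S, C, E, G}: S→A (6), S→B (11), C→F (14), E→T (4), G→T (13).
Cut capacity = 6 + 11 + 14 + 4 + 13 = 48.

48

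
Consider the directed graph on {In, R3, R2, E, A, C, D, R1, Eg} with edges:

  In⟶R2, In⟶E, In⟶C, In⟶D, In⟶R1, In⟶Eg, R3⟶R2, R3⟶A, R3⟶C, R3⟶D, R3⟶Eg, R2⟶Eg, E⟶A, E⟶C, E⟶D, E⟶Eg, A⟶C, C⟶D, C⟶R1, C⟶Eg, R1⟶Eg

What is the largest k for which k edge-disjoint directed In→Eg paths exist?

5

Assign every edge capacity 1; by Menger, the answer equals the max flow.
Path In→Eg (+1); total 1.
Path In→R2→Eg (+1); total 2.
Path In→E→Eg (+1); total 3.
Path In→C→Eg (+1); total 4.
Path In→R1→Eg (+1); total 5.
No residual In→Eg path; max flow = 5.
Certifying cut of size 5: {In→C, In→E, In→Eg, In→R1, In→R2}.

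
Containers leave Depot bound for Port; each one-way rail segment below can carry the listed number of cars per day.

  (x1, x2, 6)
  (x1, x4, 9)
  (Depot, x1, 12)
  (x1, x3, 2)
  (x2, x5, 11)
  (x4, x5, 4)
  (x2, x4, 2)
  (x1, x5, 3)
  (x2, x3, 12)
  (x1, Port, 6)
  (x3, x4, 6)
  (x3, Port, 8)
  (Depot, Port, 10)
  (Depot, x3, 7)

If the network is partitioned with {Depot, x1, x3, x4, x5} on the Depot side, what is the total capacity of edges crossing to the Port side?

Edges leaving {Depot, x1, x3, x4, x5}: Depot→Port (10), x1→x2 (6), x1→Port (6), x3→Port (8).
Cut capacity = 10 + 6 + 6 + 8 = 30.

30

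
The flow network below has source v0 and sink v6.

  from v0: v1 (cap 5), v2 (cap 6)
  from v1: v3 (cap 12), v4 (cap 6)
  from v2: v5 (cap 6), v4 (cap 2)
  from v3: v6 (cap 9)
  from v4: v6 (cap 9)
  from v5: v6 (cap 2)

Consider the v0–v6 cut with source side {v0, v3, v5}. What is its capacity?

22

Edges leaving {v0, v3, v5}: v0→v1 (5), v0→v2 (6), v3→v6 (9), v5→v6 (2).
Cut capacity = 5 + 6 + 9 + 2 = 22.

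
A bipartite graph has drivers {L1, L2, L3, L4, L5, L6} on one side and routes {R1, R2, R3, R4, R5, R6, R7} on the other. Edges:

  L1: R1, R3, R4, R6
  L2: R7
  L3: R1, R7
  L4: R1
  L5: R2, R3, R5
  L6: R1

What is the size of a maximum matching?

4

Unit-capacity flow: source→left, listed edges, right→sink; max matching = max flow.
Augmenting path L1→R1 (+1); matched 1.
Augmenting path L2→R7 (+1); matched 2.
Augmenting path L5→R2 (+1); matched 3.
Augmenting path L3→R1→L1→R3 (+1); matched 4.
No augmenting path remains; maximum matching = 4.
König certificate: {L1, L5, R1, R7} is a vertex cover of size 4 (every listed pair touches it), so no matching can be larger.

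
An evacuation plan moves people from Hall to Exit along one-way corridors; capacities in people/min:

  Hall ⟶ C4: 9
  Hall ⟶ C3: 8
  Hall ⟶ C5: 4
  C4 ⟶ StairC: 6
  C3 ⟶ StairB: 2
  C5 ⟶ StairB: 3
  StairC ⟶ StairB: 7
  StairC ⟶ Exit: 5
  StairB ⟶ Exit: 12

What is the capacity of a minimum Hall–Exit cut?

Augment Hall→C4→StairC→Exit: bottleneck 5, flow now 5.
Augment Hall→C3→StairB→Exit: bottleneck 2, flow now 7.
Augment Hall→C5→StairB→Exit: bottleneck 3, flow now 10.
Augment Hall→C4→StairC→StairB→Exit: bottleneck 1, flow now 11.
No augmenting path remains; maximum flow = 11.
By max-flow min-cut, the minimum cut capacity equals the max flow.
In the residual graph, reachable from Hall: {Hall, C4, C3, C5}.
Min-cut edges: C4→StairC (6), C3→StairB (2), C5→StairB (3); capacity 6 + 2 + 3 = 11.

11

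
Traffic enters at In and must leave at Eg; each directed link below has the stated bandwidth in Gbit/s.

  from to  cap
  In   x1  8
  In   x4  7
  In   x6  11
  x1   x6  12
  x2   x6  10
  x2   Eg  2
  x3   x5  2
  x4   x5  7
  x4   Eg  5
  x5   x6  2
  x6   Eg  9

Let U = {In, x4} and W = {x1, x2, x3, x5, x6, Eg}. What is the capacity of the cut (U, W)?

31

Edges leaving {In, x4}: In→x1 (8), In→x6 (11), x4→x5 (7), x4→Eg (5).
Cut capacity = 8 + 11 + 7 + 5 = 31.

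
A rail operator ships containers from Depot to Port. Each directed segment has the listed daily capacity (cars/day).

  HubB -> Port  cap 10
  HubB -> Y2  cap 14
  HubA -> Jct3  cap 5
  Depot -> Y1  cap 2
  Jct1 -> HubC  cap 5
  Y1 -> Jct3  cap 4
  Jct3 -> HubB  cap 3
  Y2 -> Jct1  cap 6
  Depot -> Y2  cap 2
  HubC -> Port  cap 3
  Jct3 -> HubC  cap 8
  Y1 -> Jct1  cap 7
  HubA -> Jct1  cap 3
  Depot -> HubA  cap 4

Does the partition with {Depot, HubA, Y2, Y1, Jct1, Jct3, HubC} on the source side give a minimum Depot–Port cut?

Yes — it is a minimum cut (capacity 6).

Given cut capacity: 3 + 3 = 6.
Augment Depot→HubA→Jct1→HubC→Port: bottleneck 3, flow now 3.
Augment Depot→HubA→Jct3→HubB→Port: bottleneck 1, flow now 4.
Augment Depot→Y1→Jct3→HubB→Port: bottleneck 2, flow now 6.
No augmenting path remains; maximum flow = 6.
Cut capacity 6 equals the max flow, so it is a minimum cut.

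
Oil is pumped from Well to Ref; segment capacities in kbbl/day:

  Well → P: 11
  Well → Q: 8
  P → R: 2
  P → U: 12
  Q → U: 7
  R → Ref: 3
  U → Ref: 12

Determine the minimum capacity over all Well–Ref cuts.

Augment Well→P→R→Ref: bottleneck 2, flow now 2.
Augment Well→P→U→Ref: bottleneck 9, flow now 11.
Augment Well→Q→U→Ref: bottleneck 3, flow now 14.
No augmenting path remains; maximum flow = 14.
By max-flow min-cut, the minimum cut capacity equals the max flow.
In the residual graph, reachable from Well: {Well, P, Q, U}.
Min-cut edges: P→R (2), U→Ref (12); capacity 2 + 12 = 14.

14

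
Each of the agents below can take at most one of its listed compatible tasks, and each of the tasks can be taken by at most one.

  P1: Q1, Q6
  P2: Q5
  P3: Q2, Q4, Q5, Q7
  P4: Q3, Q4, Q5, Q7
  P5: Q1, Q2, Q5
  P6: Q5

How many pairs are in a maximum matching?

Unit-capacity flow: source→left, listed edges, right→sink; max matching = max flow.
Augmenting path P1→Q1 (+1); matched 1.
Augmenting path P2→Q5 (+1); matched 2.
Augmenting path P3→Q2 (+1); matched 3.
Augmenting path P4→Q3 (+1); matched 4.
Augmenting path P5→Q1→P1→Q6 (+1); matched 5.
No augmenting path remains; maximum matching = 5.
König certificate: {P1, P3, P4, P5, Q5} is a vertex cover of size 5 (every listed pair touches it), so no matching can be larger.

5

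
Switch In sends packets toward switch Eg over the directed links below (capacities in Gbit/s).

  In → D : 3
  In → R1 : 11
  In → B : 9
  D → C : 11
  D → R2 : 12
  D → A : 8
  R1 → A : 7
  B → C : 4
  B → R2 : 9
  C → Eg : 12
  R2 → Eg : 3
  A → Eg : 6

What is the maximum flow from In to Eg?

Augment In→D→C→Eg: bottleneck 3, flow now 3.
Augment In→R1→A→Eg: bottleneck 6, flow now 9.
Augment In→B→C→Eg: bottleneck 4, flow now 13.
Augment In→B→R2→Eg: bottleneck 3, flow now 16.
No augmenting path remains; maximum flow = 16.
In the residual graph, reachable from In: {In, R1, B, R2, A}.
Min-cut edges: In→D (3), B→C (4), R2→Eg (3), A→Eg (6); capacity 3 + 4 + 3 + 6 = 16.
This cut is saturated, so no flow can exceed 16.

16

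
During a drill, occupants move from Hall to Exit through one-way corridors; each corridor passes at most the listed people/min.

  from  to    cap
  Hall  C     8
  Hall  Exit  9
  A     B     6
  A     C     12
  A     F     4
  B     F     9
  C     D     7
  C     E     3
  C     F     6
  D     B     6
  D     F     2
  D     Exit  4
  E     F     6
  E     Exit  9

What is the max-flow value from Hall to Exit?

16

Augment Hall→Exit: bottleneck 9, flow now 9.
Augment Hall→C→D→Exit: bottleneck 4, flow now 13.
Augment Hall→C→E→Exit: bottleneck 3, flow now 16.
No augmenting path remains; maximum flow = 16.
In the residual graph, reachable from Hall: {Hall, B, C, D, F}.
Min-cut edges: Hall→Exit (9), C→E (3), D→Exit (4); capacity 9 + 3 + 4 = 16.
This cut is saturated, so no flow can exceed 16.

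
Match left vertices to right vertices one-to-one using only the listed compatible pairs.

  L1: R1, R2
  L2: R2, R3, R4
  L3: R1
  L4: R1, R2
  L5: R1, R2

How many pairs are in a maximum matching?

Unit-capacity flow: source→left, listed edges, right→sink; max matching = max flow.
Augmenting path L1→R1 (+1); matched 1.
Augmenting path L2→R2 (+1); matched 2.
Augmenting path L4→R2→L2→R3 (+1); matched 3.
No augmenting path remains; maximum matching = 3.
König certificate: {L2, R1, R2} is a vertex cover of size 3 (every listed pair touches it), so no matching can be larger.

3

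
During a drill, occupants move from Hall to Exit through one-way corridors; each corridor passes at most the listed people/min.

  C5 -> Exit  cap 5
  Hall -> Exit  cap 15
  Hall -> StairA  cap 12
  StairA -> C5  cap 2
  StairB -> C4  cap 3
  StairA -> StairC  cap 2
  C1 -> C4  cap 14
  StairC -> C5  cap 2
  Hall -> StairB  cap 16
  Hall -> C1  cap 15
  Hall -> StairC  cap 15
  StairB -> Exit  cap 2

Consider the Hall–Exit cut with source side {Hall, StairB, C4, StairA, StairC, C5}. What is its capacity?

Edges leaving {Hall, StairB, C4, StairA, StairC, C5}: Hall→C1 (15), Hall→Exit (15), StairB→Exit (2), C5→Exit (5).
Cut capacity = 15 + 15 + 2 + 5 = 37.

37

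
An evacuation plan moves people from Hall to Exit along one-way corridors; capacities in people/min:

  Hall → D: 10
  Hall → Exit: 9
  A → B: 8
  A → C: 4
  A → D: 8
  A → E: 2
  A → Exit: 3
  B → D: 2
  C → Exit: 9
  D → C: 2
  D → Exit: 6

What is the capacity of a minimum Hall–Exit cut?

17

Augment Hall→Exit: bottleneck 9, flow now 9.
Augment Hall→D→Exit: bottleneck 6, flow now 15.
Augment Hall→D→C→Exit: bottleneck 2, flow now 17.
No augmenting path remains; maximum flow = 17.
By max-flow min-cut, the minimum cut capacity equals the max flow.
In the residual graph, reachable from Hall: {Hall, D}.
Min-cut edges: Hall→Exit (9), D→C (2), D→Exit (6); capacity 9 + 2 + 6 = 17.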